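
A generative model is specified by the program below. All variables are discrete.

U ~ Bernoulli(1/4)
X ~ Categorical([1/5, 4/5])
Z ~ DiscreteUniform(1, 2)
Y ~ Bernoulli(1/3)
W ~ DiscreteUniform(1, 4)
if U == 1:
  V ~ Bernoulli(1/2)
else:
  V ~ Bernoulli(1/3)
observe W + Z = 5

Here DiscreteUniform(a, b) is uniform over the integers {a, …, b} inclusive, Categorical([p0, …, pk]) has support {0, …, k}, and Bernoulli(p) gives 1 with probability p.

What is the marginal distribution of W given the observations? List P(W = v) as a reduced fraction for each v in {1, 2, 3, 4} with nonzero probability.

P(W=3) = 1/2, P(W=4) = 1/2

Enumerate traces; 32 have nonzero weight after conditioning:
  (U=0, X=0, Z=1, Y=0, W=4, V=0) weight 1/120
  (U=0, X=0, Z=1, Y=0, W=4, V=1) weight 1/240
  (U=0, X=0, Z=1, Y=1, W=4, V=0) weight 1/240
  (U=0, X=0, Z=1, Y=1, W=4, V=1) weight 1/480
  (U=0, X=0, Z=2, Y=0, W=3, V=0) weight 1/120
  (U=0, X=0, Z=2, Y=0, W=3, V=1) weight 1/240
  (U=0, X=0, Z=2, Y=1, W=3, V=0) weight 1/240
  (U=0, X=0, Z=2, Y=1, W=3, V=1) weight 1/480
  … 24 more
Group by W:
  weight(W=3) = 1/8
  weight(W=4) = 1/8
Total weight = 1/8 + 1/8 = 1/4
P(W=3 | obs) = 1/8 / 1/4 = 1/2
P(W=4 | obs) = 1/8 / 1/4 = 1/2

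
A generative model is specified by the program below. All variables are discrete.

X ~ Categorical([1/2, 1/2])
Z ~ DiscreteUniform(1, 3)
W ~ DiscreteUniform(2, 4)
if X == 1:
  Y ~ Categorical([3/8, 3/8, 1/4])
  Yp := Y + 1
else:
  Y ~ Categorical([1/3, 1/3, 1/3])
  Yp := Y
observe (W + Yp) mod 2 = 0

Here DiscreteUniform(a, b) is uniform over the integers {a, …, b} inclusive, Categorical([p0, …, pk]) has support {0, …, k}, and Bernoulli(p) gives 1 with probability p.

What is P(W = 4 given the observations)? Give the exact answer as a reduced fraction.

P(W = 4 | obs) = 25/73

Enumerate traces; 27 have nonzero weight after conditioning:
  (X=0, Z=1, W=2, Y=0) weight 1/54
  (X=0, Z=1, W=2, Y=2) weight 1/54
  (X=0, Z=1, W=3, Y=1) weight 1/54
  (X=0, Z=1, W=4, Y=0) weight 1/54
  (X=0, Z=1, W=4, Y=2) weight 1/54
  (X=0, Z=2, W=2, Y=0) weight 1/54
  (X=0, Z=2, W=2, Y=2) weight 1/54
  (X=0, Z=2, W=3, Y=1) weight 1/54
  … 19 more
Group by W:
  weight(W=2) = 25/144
  weight(W=3) = 23/144
  weight(W=4) = 25/144
Total weight = 25/144 + 23/144 + 25/144 = 73/144
P(W=2 | obs) = 25/144 / 73/144 = 25/73
P(W=3 | obs) = 23/144 / 73/144 = 23/73
P(W=4 | obs) = 25/144 / 73/144 = 25/73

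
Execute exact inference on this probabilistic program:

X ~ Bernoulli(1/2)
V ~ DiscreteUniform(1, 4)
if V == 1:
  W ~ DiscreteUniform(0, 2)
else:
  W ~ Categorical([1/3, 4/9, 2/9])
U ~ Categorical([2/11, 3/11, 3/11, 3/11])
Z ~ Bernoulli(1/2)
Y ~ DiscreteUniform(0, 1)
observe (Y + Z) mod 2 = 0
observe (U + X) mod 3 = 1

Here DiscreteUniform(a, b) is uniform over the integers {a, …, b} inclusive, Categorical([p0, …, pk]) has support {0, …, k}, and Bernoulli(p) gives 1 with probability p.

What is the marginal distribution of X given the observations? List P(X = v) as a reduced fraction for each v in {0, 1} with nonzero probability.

P(X=0) = 3/8, P(X=1) = 5/8

Enumerate traces; 72 have nonzero weight after conditioning:
  (X=0, V=1, W=0, U=1, Z=0, Y=0) weight 1/352
  (X=0, V=1, W=0, U=1, Z=1, Y=1) weight 1/352
  (X=0, V=1, W=1, U=1, Z=0, Y=0) weight 1/352
  (X=0, V=1, W=1, U=1, Z=1, Y=1) weight 1/352
  (X=0, V=1, W=2, U=1, Z=0, Y=0) weight 1/352
  (X=0, V=1, W=2, U=1, Z=1, Y=1) weight 1/352
  (X=0, V=2, W=0, U=1, Z=0, Y=0) weight 1/352
  (X=0, V=2, W=0, U=1, Z=1, Y=1) weight 1/352
  (X=1, V=1, W=0, U=0, Z=0, Y=0) weight 1/528
  … 63 more
Group by X:
  weight(X=0) = 3/44
  weight(X=1) = 5/44
Total weight = 3/44 + 5/44 = 2/11
P(X=0 | obs) = 3/44 / 2/11 = 3/8
P(X=1 | obs) = 5/44 / 2/11 = 5/8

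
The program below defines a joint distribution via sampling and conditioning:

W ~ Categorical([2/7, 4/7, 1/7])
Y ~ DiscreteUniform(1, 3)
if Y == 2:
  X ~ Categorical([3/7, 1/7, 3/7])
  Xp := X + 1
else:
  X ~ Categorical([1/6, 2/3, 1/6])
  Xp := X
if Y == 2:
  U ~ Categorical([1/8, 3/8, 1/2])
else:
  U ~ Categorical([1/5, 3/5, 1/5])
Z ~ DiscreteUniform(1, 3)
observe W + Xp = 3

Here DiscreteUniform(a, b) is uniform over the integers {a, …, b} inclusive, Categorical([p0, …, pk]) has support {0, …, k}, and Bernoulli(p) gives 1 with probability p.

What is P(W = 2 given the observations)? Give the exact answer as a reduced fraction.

Enumerate traces; 63 have nonzero weight after conditioning:
  (W=0, Y=2, X=2, U=0, Z=1) weight 1/588
  (W=0, Y=2, X=2, U=0, Z=2) weight 1/588
  (W=0, Y=2, X=2, U=0, Z=3) weight 1/588
  (W=0, Y=2, X=2, U=1, Z=1) weight 1/196
  (W=0, Y=2, X=2, U=1, Z=2) weight 1/196
  (W=0, Y=2, X=2, U=1, Z=3) weight 1/196
  (W=0, Y=2, X=2, U=2, Z=1) weight 1/147
  (W=0, Y=2, X=2, U=2, Z=2) weight 1/147
  (W=1, Y=1, X=2, U=0, Z=1) weight 2/945
  (W=2, Y=1, X=1, U=0, Z=1) weight 2/945
  … 53 more
Group by W:
  weight(W=0) = 2/49
  weight(W=1) = 40/441
  weight(W=2) = 37/441
Total weight = 2/49 + 40/441 + 37/441 = 95/441
P(W=0 | obs) = 2/49 / 95/441 = 18/95
P(W=1 | obs) = 40/441 / 95/441 = 8/19
P(W=2 | obs) = 37/441 / 95/441 = 37/95

P(W = 2 | obs) = 37/95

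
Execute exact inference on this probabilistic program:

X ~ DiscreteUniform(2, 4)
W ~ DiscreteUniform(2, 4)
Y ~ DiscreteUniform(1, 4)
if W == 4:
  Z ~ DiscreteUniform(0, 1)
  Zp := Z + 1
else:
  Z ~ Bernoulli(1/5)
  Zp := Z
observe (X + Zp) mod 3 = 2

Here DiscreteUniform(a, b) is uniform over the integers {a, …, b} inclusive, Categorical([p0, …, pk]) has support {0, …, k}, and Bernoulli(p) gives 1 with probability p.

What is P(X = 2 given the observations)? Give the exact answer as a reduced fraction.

Enumerate traces; 24 have nonzero weight after conditioning:
  (X=2, W=2, Y=1, Z=0) weight 1/45
  (X=2, W=2, Y=2, Z=0) weight 1/45
  (X=2, W=2, Y=3, Z=0) weight 1/45
  (X=2, W=2, Y=4, Z=0) weight 1/45
  (X=2, W=3, Y=1, Z=0) weight 1/45
  (X=2, W=3, Y=2, Z=0) weight 1/45
  (X=2, W=3, Y=3, Z=0) weight 1/45
  (X=2, W=3, Y=4, Z=0) weight 1/45
  (X=3, W=4, Y=1, Z=1) weight 1/72
  (X=4, W=2, Y=1, Z=1) weight 1/180
  … 14 more
Group by X:
  weight(X=2) = 8/45
  weight(X=3) = 1/18
  weight(X=4) = 1/10
Total weight = 8/45 + 1/18 + 1/10 = 1/3
P(X=2 | obs) = 8/45 / 1/3 = 8/15
P(X=3 | obs) = 1/18 / 1/3 = 1/6
P(X=4 | obs) = 1/10 / 1/3 = 3/10

P(X = 2 | obs) = 8/15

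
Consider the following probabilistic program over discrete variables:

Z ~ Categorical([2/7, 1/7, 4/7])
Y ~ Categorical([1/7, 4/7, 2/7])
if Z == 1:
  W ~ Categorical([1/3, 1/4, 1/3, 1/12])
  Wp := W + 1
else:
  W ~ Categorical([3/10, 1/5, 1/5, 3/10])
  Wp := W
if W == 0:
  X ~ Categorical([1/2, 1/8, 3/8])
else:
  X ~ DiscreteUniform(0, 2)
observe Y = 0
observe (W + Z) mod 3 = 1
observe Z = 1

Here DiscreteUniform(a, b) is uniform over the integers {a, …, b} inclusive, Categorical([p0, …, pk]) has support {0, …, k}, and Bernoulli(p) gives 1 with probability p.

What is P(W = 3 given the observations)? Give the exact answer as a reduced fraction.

Enumerate traces; 6 have nonzero weight after conditioning:
  (Z=1, Y=0, W=0, X=0) weight 1/294
  (Z=1, Y=0, W=0, X=1) weight 1/1176
  (Z=1, Y=0, W=0, X=2) weight 1/392
  (Z=1, Y=0, W=3, X=0) weight 1/1764
  (Z=1, Y=0, W=3, X=1) weight 1/1764
  (Z=1, Y=0, W=3, X=2) weight 1/1764
Group by W:
  weight(W=0) = 1/147
  weight(W=3) = 1/588
Total weight = 1/147 + 1/588 = 5/588
P(W=0 | obs) = 1/147 / 5/588 = 4/5
P(W=3 | obs) = 1/588 / 5/588 = 1/5

P(W = 3 | obs) = 1/5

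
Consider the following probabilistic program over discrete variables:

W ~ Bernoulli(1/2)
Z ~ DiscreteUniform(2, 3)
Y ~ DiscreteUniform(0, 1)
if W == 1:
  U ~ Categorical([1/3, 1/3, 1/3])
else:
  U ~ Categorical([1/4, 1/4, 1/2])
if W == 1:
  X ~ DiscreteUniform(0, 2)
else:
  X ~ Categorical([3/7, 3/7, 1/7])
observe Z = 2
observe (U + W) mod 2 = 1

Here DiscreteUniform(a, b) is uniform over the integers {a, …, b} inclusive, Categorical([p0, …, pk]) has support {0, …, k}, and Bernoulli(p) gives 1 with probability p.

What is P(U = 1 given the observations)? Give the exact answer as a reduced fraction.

Enumerate traces; 18 have nonzero weight after conditioning:
  (W=0, Z=2, Y=0, U=1, X=0) weight 3/224
  (W=0, Z=2, Y=0, U=1, X=1) weight 3/224
  (W=0, Z=2, Y=0, U=1, X=2) weight 1/224
  (W=0, Z=2, Y=1, U=1, X=0) weight 3/224
  (W=0, Z=2, Y=1, U=1, X=1) weight 3/224
  (W=0, Z=2, Y=1, U=1, X=2) weight 1/224
  (W=1, Z=2, Y=0, U=0, X=0) weight 1/72
  (W=1, Z=2, Y=0, U=0, X=1) weight 1/72
  (W=1, Z=2, Y=0, U=2, X=0) weight 1/72
  … 9 more
Group by U:
  weight(U=0) = 1/12
  weight(U=1) = 1/16
  weight(U=2) = 1/12
Total weight = 1/12 + 1/16 + 1/12 = 11/48
P(U=0 | obs) = 1/12 / 11/48 = 4/11
P(U=1 | obs) = 1/16 / 11/48 = 3/11
P(U=2 | obs) = 1/12 / 11/48 = 4/11

P(U = 1 | obs) = 3/11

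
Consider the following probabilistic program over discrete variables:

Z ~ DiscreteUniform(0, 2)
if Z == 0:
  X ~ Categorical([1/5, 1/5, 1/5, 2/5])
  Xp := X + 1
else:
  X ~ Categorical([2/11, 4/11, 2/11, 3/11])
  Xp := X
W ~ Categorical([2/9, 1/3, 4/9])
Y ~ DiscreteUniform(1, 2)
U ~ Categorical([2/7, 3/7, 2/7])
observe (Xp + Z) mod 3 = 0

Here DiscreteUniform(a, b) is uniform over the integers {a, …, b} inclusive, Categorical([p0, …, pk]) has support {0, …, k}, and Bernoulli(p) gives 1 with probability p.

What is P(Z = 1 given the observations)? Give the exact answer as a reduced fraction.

P(Z = 1 | obs) = 10/41

Enumerate traces; 54 have nonzero weight after conditioning:
  (Z=0, X=2, W=0, Y=1, U=0) weight 2/945
  (Z=0, X=2, W=0, Y=1, U=1) weight 1/315
  (Z=0, X=2, W=0, Y=1, U=2) weight 2/945
  (Z=0, X=2, W=0, Y=2, U=0) weight 2/945
  (Z=0, X=2, W=0, Y=2, U=1) weight 1/315
  (Z=0, X=2, W=0, Y=2, U=2) weight 2/945
  (Z=0, X=2, W=1, Y=1, U=0) weight 1/315
  (Z=0, X=2, W=1, Y=1, U=1) weight 1/210
  (Z=1, X=2, W=0, Y=1, U=0) weight 4/2079
  (Z=2, X=1, W=0, Y=1, U=0) weight 8/2079
  … 44 more
Group by Z:
  weight(Z=0) = 1/15
  weight(Z=1) = 2/33
  weight(Z=2) = 4/33
Total weight = 1/15 + 2/33 + 4/33 = 41/165
P(Z=0 | obs) = 1/15 / 41/165 = 11/41
P(Z=1 | obs) = 2/33 / 41/165 = 10/41
P(Z=2 | obs) = 4/33 / 41/165 = 20/41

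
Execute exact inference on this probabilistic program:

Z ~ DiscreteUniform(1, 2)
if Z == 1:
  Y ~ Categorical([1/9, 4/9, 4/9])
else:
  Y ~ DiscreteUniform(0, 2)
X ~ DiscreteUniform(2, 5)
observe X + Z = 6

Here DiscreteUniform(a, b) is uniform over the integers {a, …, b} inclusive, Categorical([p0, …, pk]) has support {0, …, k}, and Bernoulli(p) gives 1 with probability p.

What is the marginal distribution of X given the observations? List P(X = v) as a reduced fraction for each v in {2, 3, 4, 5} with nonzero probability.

P(X=4) = 1/2, P(X=5) = 1/2

Enumerate traces; 6 have nonzero weight after conditioning:
  (Z=1, Y=0, X=5) weight 1/72
  (Z=1, Y=1, X=5) weight 1/18
  (Z=1, Y=2, X=5) weight 1/18
  (Z=2, Y=0, X=4) weight 1/24
  (Z=2, Y=1, X=4) weight 1/24
  (Z=2, Y=2, X=4) weight 1/24
Group by X:
  weight(X=4) = 1/8
  weight(X=5) = 1/8
Total weight = 1/8 + 1/8 = 1/4
P(X=4 | obs) = 1/8 / 1/4 = 1/2
P(X=5 | obs) = 1/8 / 1/4 = 1/2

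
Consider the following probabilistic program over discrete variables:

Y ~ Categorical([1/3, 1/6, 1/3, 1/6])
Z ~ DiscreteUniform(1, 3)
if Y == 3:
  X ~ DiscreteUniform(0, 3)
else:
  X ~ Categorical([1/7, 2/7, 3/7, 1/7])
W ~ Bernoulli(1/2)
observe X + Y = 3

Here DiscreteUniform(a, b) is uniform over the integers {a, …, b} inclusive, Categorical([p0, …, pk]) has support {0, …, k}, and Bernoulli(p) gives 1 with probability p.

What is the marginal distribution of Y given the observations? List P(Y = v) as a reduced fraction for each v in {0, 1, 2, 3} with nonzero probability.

P(Y=0) = 8/43, P(Y=1) = 12/43, P(Y=2) = 16/43, P(Y=3) = 7/43

Enumerate traces; 24 have nonzero weight after conditioning:
  (Y=0, Z=1, X=3, W=0) weight 1/126
  (Y=0, Z=1, X=3, W=1) weight 1/126
  (Y=0, Z=2, X=3, W=0) weight 1/126
  (Y=0, Z=2, X=3, W=1) weight 1/126
  (Y=0, Z=3, X=3, W=0) weight 1/126
  (Y=0, Z=3, X=3, W=1) weight 1/126
  (Y=1, Z=1, X=2, W=0) weight 1/84
  (Y=1, Z=1, X=2, W=1) weight 1/84
  (Y=2, Z=1, X=1, W=0) weight 1/63
  (Y=3, Z=1, X=0, W=0) weight 1/144
  … 14 more
Group by Y:
  weight(Y=0) = 1/21
  weight(Y=1) = 1/14
  weight(Y=2) = 2/21
  weight(Y=3) = 1/24
Total weight = 1/21 + 1/14 + 2/21 + 1/24 = 43/168
P(Y=0 | obs) = 1/21 / 43/168 = 8/43
P(Y=1 | obs) = 1/14 / 43/168 = 12/43
P(Y=2 | obs) = 2/21 / 43/168 = 16/43
P(Y=3 | obs) = 1/24 / 43/168 = 7/43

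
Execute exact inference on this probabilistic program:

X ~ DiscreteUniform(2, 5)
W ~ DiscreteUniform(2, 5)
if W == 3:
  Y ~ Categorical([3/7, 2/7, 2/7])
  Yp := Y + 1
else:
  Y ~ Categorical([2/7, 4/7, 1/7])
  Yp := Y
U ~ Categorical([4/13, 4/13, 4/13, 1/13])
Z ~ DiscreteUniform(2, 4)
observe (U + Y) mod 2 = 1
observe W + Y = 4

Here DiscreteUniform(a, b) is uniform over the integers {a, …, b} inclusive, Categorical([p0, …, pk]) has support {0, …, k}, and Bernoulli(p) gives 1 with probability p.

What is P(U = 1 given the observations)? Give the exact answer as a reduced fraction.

P(U = 1 | obs) = 12/31

Enumerate traces; 72 have nonzero weight after conditioning:
  (X=2, W=2, Y=2, U=1, Z=2) weight 1/1092
  (X=2, W=2, Y=2, U=1, Z=3) weight 1/1092
  (X=2, W=2, Y=2, U=1, Z=4) weight 1/1092
  (X=2, W=2, Y=2, U=3, Z=2) weight 1/4368
  (X=2, W=2, Y=2, U=3, Z=3) weight 1/4368
  (X=2, W=2, Y=2, U=3, Z=4) weight 1/4368
  (X=2, W=3, Y=1, U=0, Z=2) weight 1/546
  (X=2, W=3, Y=1, U=0, Z=3) weight 1/546
  (X=2, W=3, Y=1, U=2, Z=2) weight 1/546
  … 63 more
Group by U:
  weight(U=0) = 2/91
  weight(U=1) = 3/91
  weight(U=2) = 2/91
  weight(U=3) = 3/364
Total weight = 2/91 + 3/91 + 2/91 + 3/364 = 31/364
P(U=0 | obs) = 2/91 / 31/364 = 8/31
P(U=1 | obs) = 3/91 / 31/364 = 12/31
P(U=2 | obs) = 2/91 / 31/364 = 8/31
P(U=3 | obs) = 3/364 / 31/364 = 3/31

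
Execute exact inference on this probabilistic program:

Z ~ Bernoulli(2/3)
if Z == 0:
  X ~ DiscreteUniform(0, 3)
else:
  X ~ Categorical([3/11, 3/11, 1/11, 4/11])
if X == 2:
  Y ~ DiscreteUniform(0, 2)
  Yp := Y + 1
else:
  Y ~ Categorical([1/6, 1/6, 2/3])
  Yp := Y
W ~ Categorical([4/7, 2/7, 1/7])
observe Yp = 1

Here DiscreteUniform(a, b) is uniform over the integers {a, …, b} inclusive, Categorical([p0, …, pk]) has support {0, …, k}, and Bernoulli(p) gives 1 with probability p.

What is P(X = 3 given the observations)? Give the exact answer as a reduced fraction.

Enumerate traces; 24 have nonzero weight after conditioning:
  (Z=0, X=0, Y=1, W=0) weight 1/126
  (Z=0, X=0, Y=1, W=1) weight 1/252
  (Z=0, X=0, Y=1, W=2) weight 1/504
  (Z=0, X=1, Y=1, W=0) weight 1/126
  (Z=0, X=1, Y=1, W=1) weight 1/252
  (Z=0, X=1, Y=1, W=2) weight 1/504
  (Z=0, X=2, Y=0, W=0) weight 1/63
  (Z=0, X=2, Y=0, W=1) weight 1/126
  (Z=0, X=3, Y=1, W=0) weight 1/126
  … 15 more
Group by X:
  weight(X=0) = 35/792
  weight(X=1) = 35/792
  weight(X=2) = 19/396
  weight(X=3) = 43/792
Total weight = 35/792 + 35/792 + 19/396 + 43/792 = 151/792
P(X=0 | obs) = 35/792 / 151/792 = 35/151
P(X=1 | obs) = 35/792 / 151/792 = 35/151
P(X=2 | obs) = 19/396 / 151/792 = 38/151
P(X=3 | obs) = 43/792 / 151/792 = 43/151

P(X = 3 | obs) = 43/151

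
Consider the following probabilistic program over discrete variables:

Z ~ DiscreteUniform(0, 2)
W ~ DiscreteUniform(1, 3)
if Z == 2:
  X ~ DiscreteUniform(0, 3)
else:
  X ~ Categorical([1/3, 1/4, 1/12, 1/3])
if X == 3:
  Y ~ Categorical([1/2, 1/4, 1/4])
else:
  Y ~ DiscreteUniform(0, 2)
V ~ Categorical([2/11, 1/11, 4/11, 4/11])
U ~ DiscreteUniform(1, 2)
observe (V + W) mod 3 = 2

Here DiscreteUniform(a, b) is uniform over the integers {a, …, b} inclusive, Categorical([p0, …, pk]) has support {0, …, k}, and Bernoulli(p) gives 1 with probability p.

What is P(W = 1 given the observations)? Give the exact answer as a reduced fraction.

P(W = 1 | obs) = 1/11

Enumerate traces; 288 have nonzero weight after conditioning:
  (Z=0, W=1, X=0, Y=0, V=1, U=1) weight 1/1782
  (Z=0, W=1, X=0, Y=0, V=1, U=2) weight 1/1782
  (Z=0, W=1, X=0, Y=1, V=1, U=1) weight 1/1782
  (Z=0, W=1, X=0, Y=1, V=1, U=2) weight 1/1782
  (Z=0, W=1, X=0, Y=2, V=1, U=1) weight 1/1782
  (Z=0, W=1, X=0, Y=2, V=1, U=2) weight 1/1782
  (Z=0, W=1, X=1, Y=0, V=1, U=1) weight 1/2376
  (Z=0, W=1, X=1, Y=0, V=1, U=2) weight 1/2376
  (Z=0, W=2, X=0, Y=0, V=0, U=1) weight 1/891
  (Z=0, W=3, X=0, Y=0, V=2, U=1) weight 2/891
  … 278 more
Group by W:
  weight(W=1) = 1/33
  weight(W=2) = 2/11
  weight(W=3) = 4/33
Total weight = 1/33 + 2/11 + 4/33 = 1/3
P(W=1 | obs) = 1/33 / 1/3 = 1/11
P(W=2 | obs) = 2/11 / 1/3 = 6/11
P(W=3 | obs) = 4/33 / 1/3 = 4/11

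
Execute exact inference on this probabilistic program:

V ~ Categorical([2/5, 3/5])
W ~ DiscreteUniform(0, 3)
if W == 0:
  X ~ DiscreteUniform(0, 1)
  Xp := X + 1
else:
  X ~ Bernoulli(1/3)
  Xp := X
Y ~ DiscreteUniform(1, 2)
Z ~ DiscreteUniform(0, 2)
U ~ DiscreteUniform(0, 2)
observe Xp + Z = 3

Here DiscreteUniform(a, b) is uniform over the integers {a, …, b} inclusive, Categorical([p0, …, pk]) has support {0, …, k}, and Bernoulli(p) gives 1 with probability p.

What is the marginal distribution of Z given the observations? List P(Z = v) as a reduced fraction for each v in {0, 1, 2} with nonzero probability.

Enumerate traces; 60 have nonzero weight after conditioning:
  (V=0, W=0, X=0, Y=1, Z=2, U=0) weight 1/360
  (V=0, W=0, X=0, Y=1, Z=2, U=1) weight 1/360
  (V=0, W=0, X=0, Y=1, Z=2, U=2) weight 1/360
  (V=0, W=0, X=0, Y=2, Z=2, U=0) weight 1/360
  (V=0, W=0, X=0, Y=2, Z=2, U=1) weight 1/360
  (V=0, W=0, X=0, Y=2, Z=2, U=2) weight 1/360
  (V=0, W=0, X=1, Y=1, Z=1, U=0) weight 1/360
  (V=0, W=0, X=1, Y=1, Z=1, U=1) weight 1/360
  … 52 more
Group by Z:
  weight(Z=1) = 1/24
  weight(Z=2) = 1/8
Total weight = 1/24 + 1/8 = 1/6
P(Z=1 | obs) = 1/24 / 1/6 = 1/4
P(Z=2 | obs) = 1/8 / 1/6 = 3/4

P(Z=1) = 1/4, P(Z=2) = 3/4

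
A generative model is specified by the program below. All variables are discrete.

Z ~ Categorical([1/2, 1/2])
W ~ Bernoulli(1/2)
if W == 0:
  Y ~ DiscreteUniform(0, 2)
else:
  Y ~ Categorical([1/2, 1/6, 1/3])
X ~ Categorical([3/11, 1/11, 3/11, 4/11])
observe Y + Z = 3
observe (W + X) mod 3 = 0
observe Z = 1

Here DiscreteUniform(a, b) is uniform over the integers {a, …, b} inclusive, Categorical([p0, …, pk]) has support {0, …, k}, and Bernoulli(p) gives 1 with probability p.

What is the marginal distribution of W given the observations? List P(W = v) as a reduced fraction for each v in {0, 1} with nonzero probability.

P(W=0) = 7/10, P(W=1) = 3/10

Enumerate traces; 3 have nonzero weight after conditioning:
  (Z=1, W=0, Y=2, X=0) weight 1/44
  (Z=1, W=0, Y=2, X=3) weight 1/33
  (Z=1, W=1, Y=2, X=2) weight 1/44
Group by W:
  weight(W=0) = 7/132
  weight(W=1) = 1/44
Total weight = 7/132 + 1/44 = 5/66
P(W=0 | obs) = 7/132 / 5/66 = 7/10
P(W=1 | obs) = 1/44 / 5/66 = 3/10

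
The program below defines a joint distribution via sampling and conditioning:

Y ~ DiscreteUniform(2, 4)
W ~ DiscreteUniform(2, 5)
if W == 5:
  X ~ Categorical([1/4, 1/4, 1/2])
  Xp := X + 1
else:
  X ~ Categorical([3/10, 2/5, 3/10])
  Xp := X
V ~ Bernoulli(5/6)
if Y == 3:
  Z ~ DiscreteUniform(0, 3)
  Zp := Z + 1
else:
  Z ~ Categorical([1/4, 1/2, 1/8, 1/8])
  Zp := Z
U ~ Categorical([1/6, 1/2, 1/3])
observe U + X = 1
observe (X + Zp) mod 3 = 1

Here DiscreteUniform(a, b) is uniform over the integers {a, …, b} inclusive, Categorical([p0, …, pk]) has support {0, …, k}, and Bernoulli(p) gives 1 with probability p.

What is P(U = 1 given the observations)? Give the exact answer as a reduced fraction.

Enumerate traces; 72 have nonzero weight after conditioning:
  (Y=2, W=2, X=0, V=0, Z=1, U=1) weight 1/960
  (Y=2, W=2, X=0, V=1, Z=1, U=1) weight 1/192
  (Y=2, W=2, X=1, V=0, Z=0, U=0) weight 1/4320
  (Y=2, W=2, X=1, V=0, Z=3, U=0) weight 1/8640
  (Y=2, W=2, X=1, V=1, Z=0, U=0) weight 1/864
  (Y=2, W=2, X=1, V=1, Z=3, U=0) weight 1/1728
  (Y=2, W=3, X=0, V=0, Z=1, U=1) weight 1/960
  (Y=2, W=3, X=0, V=1, Z=1, U=1) weight 1/192
  … 64 more
Group by U:
  weight(U=0) = 29/1440
  weight(U=1) = 23/320
Total weight = 29/1440 + 23/320 = 53/576
P(U=0 | obs) = 29/1440 / 53/576 = 58/265
P(U=1 | obs) = 23/320 / 53/576 = 207/265

P(U = 1 | obs) = 207/265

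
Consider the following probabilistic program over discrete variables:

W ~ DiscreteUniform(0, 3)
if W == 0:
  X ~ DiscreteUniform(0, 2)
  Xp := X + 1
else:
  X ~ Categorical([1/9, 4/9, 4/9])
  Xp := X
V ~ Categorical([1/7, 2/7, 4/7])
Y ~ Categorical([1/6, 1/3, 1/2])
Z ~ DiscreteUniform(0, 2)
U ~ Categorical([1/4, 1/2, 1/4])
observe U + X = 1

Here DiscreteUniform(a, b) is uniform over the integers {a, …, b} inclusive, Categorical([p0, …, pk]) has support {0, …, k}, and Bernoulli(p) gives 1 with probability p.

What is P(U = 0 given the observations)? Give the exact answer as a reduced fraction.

Enumerate traces; 216 have nonzero weight after conditioning:
  (W=0, X=0, V=0, Y=0, Z=0, U=1) weight 1/3024
  (W=0, X=0, V=0, Y=0, Z=1, U=1) weight 1/3024
  (W=0, X=0, V=0, Y=0, Z=2, U=1) weight 1/3024
  (W=0, X=0, V=0, Y=1, Z=0, U=1) weight 1/1512
  (W=0, X=0, V=0, Y=1, Z=1, U=1) weight 1/1512
  (W=0, X=0, V=0, Y=1, Z=2, U=1) weight 1/1512
  (W=0, X=0, V=0, Y=2, Z=0, U=1) weight 1/1008
  (W=0, X=0, V=0, Y=2, Z=1, U=1) weight 1/1008
  (W=0, X=1, V=0, Y=0, Z=0, U=0) weight 1/6048
  … 207 more
Group by U:
  weight(U=0) = 5/48
  weight(U=1) = 1/12
Total weight = 5/48 + 1/12 = 3/16
P(U=0 | obs) = 5/48 / 3/16 = 5/9
P(U=1 | obs) = 1/12 / 3/16 = 4/9

P(U = 0 | obs) = 5/9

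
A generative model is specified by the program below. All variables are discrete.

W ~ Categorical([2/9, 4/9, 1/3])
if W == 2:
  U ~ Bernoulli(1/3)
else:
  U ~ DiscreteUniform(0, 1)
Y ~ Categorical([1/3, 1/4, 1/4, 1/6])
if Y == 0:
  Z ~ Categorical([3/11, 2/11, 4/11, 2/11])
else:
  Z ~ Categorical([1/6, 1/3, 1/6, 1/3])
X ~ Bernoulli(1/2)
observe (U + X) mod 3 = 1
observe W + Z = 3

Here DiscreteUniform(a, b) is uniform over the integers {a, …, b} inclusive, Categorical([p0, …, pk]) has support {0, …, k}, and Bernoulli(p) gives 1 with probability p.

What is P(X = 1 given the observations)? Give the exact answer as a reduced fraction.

Enumerate traces; 24 have nonzero weight after conditioning:
  (W=0, U=0, Y=0, Z=3, X=1) weight 1/297
  (W=0, U=0, Y=1, Z=3, X=1) weight 1/216
  (W=0, U=0, Y=2, Z=3, X=1) weight 1/216
  (W=0, U=0, Y=3, Z=3, X=1) weight 1/324
  (W=0, U=1, Y=0, Z=3, X=0) weight 1/297
  (W=0, U=1, Y=1, Z=3, X=0) weight 1/216
  (W=0, U=1, Y=2, Z=3, X=0) weight 1/216
  (W=0, U=1, Y=3, Z=3, X=0) weight 1/324
  … 16 more
Group by X:
  weight(X=0) = 17/297
  weight(X=1) = 65/891
Total weight = 17/297 + 65/891 = 116/891
P(X=0 | obs) = 17/297 / 116/891 = 51/116
P(X=1 | obs) = 65/891 / 116/891 = 65/116

P(X = 1 | obs) = 65/116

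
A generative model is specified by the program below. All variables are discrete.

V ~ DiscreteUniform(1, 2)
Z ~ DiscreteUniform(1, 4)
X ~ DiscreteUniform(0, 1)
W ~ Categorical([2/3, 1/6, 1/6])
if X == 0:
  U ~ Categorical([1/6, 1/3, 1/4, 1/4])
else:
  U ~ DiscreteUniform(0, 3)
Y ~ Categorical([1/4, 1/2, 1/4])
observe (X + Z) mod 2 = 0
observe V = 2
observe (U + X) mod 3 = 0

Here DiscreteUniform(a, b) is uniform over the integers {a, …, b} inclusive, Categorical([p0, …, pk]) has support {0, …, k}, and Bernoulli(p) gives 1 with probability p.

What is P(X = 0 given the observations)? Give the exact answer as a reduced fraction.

Enumerate traces; 54 have nonzero weight after conditioning:
  (V=2, Z=1, X=1, W=0, U=2, Y=0) weight 1/384
  (V=2, Z=1, X=1, W=0, U=2, Y=1) weight 1/192
  (V=2, Z=1, X=1, W=0, U=2, Y=2) weight 1/384
  (V=2, Z=1, X=1, W=1, U=2, Y=0) weight 1/1536
  (V=2, Z=1, X=1, W=1, U=2, Y=1) weight 1/768
  (V=2, Z=1, X=1, W=1, U=2, Y=2) weight 1/1536
  (V=2, Z=1, X=1, W=2, U=2, Y=0) weight 1/1536
  (V=2, Z=1, X=1, W=2, U=2, Y=1) weight 1/768
  (V=2, Z=2, X=0, W=0, U=0, Y=0) weight 1/576
  … 45 more
Group by X:
  weight(X=0) = 5/96
  weight(X=1) = 1/32
Total weight = 5/96 + 1/32 = 1/12
P(X=0 | obs) = 5/96 / 1/12 = 5/8
P(X=1 | obs) = 1/32 / 1/12 = 3/8

P(X = 0 | obs) = 5/8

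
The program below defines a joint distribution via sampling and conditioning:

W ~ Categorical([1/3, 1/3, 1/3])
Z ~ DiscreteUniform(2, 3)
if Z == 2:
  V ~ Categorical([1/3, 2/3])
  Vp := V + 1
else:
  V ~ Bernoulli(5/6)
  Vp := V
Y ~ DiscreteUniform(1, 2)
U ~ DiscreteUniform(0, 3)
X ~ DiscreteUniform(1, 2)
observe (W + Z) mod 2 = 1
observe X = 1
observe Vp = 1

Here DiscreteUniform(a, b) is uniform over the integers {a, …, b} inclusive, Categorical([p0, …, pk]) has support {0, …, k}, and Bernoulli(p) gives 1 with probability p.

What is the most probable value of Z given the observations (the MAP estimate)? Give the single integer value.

argmax_v P(Z = v | obs) = 3

Enumerate traces; 24 have nonzero weight after conditioning:
  (W=0, Z=3, V=1, Y=1, U=0, X=1) weight 5/576
  (W=0, Z=3, V=1, Y=1, U=1, X=1) weight 5/576
  (W=0, Z=3, V=1, Y=1, U=2, X=1) weight 5/576
  (W=0, Z=3, V=1, Y=1, U=3, X=1) weight 5/576
  (W=0, Z=3, V=1, Y=2, U=0, X=1) weight 5/576
  (W=0, Z=3, V=1, Y=2, U=1, X=1) weight 5/576
  (W=0, Z=3, V=1, Y=2, U=2, X=1) weight 5/576
  (W=0, Z=3, V=1, Y=2, U=3, X=1) weight 5/576
  (W=1, Z=2, V=0, Y=1, U=0, X=1) weight 1/288
  … 15 more
Group by Z:
  weight(Z=2) = 1/36
  weight(Z=3) = 5/36
Total weight = 1/36 + 5/36 = 1/6
P(Z=2 | obs) = 1/36 / 1/6 = 1/6
P(Z=3 | obs) = 5/36 / 1/6 = 5/6
argmax = 3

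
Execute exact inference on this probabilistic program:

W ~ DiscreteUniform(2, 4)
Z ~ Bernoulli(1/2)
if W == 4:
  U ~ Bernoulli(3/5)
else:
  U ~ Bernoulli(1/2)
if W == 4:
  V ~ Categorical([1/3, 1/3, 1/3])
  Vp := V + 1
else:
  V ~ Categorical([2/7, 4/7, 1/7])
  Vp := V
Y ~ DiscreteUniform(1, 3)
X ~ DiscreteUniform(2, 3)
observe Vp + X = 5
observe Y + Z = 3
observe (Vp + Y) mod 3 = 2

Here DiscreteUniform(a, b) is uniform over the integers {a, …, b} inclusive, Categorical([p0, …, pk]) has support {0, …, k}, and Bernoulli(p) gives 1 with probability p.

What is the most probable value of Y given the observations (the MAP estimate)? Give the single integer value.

Enumerate traces; 8 have nonzero weight after conditioning:
  (W=2, Z=0, U=0, V=2, Y=3, X=3) weight 1/504
  (W=2, Z=0, U=1, V=2, Y=3, X=3) weight 1/504
  (W=3, Z=0, U=0, V=2, Y=3, X=3) weight 1/504
  (W=3, Z=0, U=1, V=2, Y=3, X=3) weight 1/504
  (W=4, Z=0, U=0, V=1, Y=3, X=3) weight 1/270
  (W=4, Z=0, U=1, V=1, Y=3, X=3) weight 1/180
  (W=4, Z=1, U=0, V=2, Y=2, X=2) weight 1/270
  (W=4, Z=1, U=1, V=2, Y=2, X=2) weight 1/180
Group by Y:
  weight(Y=2) = 1/108
  weight(Y=3) = 13/756
Total weight = 1/108 + 13/756 = 5/189
P(Y=2 | obs) = 1/108 / 5/189 = 7/20
P(Y=3 | obs) = 13/756 / 5/189 = 13/20
argmax = 3

argmax_v P(Y = v | obs) = 3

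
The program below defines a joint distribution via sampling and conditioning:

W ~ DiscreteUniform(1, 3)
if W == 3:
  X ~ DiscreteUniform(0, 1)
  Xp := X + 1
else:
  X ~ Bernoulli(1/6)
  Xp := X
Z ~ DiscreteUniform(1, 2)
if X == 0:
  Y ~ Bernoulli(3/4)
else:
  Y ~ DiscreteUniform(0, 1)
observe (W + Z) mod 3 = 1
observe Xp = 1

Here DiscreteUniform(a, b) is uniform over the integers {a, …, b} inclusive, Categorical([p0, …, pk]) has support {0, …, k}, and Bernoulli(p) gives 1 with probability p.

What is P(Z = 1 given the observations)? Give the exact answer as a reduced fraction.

Enumerate traces; 4 have nonzero weight after conditioning:
  (W=2, X=1, Z=2, Y=0) weight 1/72
  (W=2, X=1, Z=2, Y=1) weight 1/72
  (W=3, X=0, Z=1, Y=0) weight 1/48
  (W=3, X=0, Z=1, Y=1) weight 1/16
Group by Z:
  weight(Z=1) = 1/12
  weight(Z=2) = 1/36
Total weight = 1/12 + 1/36 = 1/9
P(Z=1 | obs) = 1/12 / 1/9 = 3/4
P(Z=2 | obs) = 1/36 / 1/9 = 1/4

P(Z = 1 | obs) = 3/4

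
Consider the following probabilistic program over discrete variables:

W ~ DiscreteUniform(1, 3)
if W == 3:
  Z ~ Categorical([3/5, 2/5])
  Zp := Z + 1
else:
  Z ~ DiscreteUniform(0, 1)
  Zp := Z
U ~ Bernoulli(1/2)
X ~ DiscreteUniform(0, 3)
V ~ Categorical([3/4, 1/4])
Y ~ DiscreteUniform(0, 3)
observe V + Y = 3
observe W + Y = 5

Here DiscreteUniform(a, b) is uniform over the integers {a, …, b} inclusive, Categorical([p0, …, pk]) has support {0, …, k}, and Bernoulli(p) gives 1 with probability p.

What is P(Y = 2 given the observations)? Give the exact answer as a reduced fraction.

Enumerate traces; 32 have nonzero weight after conditioning:
  (W=2, Z=0, U=0, X=0, V=0, Y=3) weight 1/256
  (W=2, Z=0, U=0, X=1, V=0, Y=3) weight 1/256
  (W=2, Z=0, U=0, X=2, V=0, Y=3) weight 1/256
  (W=2, Z=0, U=0, X=3, V=0, Y=3) weight 1/256
  (W=2, Z=0, U=1, X=0, V=0, Y=3) weight 1/256
  (W=2, Z=0, U=1, X=1, V=0, Y=3) weight 1/256
  (W=2, Z=0, U=1, X=2, V=0, Y=3) weight 1/256
  (W=2, Z=0, U=1, X=3, V=0, Y=3) weight 1/256
  (W=3, Z=0, U=0, X=0, V=1, Y=2) weight 1/640
  … 23 more
Group by Y:
  weight(Y=2) = 1/48
  weight(Y=3) = 1/16
Total weight = 1/48 + 1/16 = 1/12
P(Y=2 | obs) = 1/48 / 1/12 = 1/4
P(Y=3 | obs) = 1/16 / 1/12 = 3/4

P(Y = 2 | obs) = 1/4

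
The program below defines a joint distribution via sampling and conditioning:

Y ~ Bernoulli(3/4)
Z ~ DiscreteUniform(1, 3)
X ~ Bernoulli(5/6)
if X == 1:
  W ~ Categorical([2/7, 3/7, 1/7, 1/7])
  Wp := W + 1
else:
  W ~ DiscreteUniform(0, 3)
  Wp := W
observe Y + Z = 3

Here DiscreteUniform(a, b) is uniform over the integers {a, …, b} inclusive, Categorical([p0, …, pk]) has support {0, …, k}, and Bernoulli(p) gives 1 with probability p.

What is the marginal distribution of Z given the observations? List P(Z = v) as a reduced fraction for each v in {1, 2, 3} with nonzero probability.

Enumerate traces; 16 have nonzero weight after conditioning:
  (Y=0, Z=3, X=0, W=0) weight 1/288
  (Y=0, Z=3, X=0, W=1) weight 1/288
  (Y=0, Z=3, X=0, W=2) weight 1/288
  (Y=0, Z=3, X=0, W=3) weight 1/288
  (Y=0, Z=3, X=1, W=0) weight 5/252
  (Y=0, Z=3, X=1, W=1) weight 5/168
  (Y=0, Z=3, X=1, W=2) weight 5/504
  (Y=0, Z=3, X=1, W=3) weight 5/504
  (Y=1, Z=2, X=0, W=0) weight 1/96
  … 7 more
Group by Z:
  weight(Z=2) = 1/4
  weight(Z=3) = 1/12
Total weight = 1/4 + 1/12 = 1/3
P(Z=2 | obs) = 1/4 / 1/3 = 3/4
P(Z=3 | obs) = 1/12 / 1/3 = 1/4

P(Z=2) = 3/4, P(Z=3) = 1/4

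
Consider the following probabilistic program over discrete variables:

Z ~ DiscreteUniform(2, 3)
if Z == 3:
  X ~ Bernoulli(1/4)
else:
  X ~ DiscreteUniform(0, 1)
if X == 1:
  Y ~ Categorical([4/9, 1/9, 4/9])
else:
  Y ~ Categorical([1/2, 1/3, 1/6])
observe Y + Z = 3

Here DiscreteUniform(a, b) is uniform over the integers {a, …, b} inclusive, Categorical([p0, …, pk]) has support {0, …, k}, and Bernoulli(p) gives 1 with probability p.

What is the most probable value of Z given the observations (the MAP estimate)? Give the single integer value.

Enumerate traces; 4 have nonzero weight after conditioning:
  (Z=2, X=0, Y=1) weight 1/12
  (Z=2, X=1, Y=1) weight 1/36
  (Z=3, X=0, Y=0) weight 3/16
  (Z=3, X=1, Y=0) weight 1/18
Group by Z:
  weight(Z=2) = 1/9
  weight(Z=3) = 35/144
Total weight = 1/9 + 35/144 = 17/48
P(Z=2 | obs) = 1/9 / 17/48 = 16/51
P(Z=3 | obs) = 35/144 / 17/48 = 35/51
argmax = 3

argmax_v P(Z = v | obs) = 3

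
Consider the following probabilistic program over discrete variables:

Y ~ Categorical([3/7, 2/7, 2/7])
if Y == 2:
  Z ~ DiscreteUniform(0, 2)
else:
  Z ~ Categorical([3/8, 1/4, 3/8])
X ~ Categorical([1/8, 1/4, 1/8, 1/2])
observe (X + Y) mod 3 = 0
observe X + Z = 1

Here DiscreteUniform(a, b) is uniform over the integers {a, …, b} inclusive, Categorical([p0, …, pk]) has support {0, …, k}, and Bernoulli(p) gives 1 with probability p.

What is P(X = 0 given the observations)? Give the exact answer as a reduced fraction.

P(X = 0 | obs) = 9/25

Enumerate traces; 2 have nonzero weight after conditioning:
  (Y=0, Z=1, X=0) weight 3/224
  (Y=2, Z=0, X=1) weight 1/42
Group by X:
  weight(X=0) = 3/224
  weight(X=1) = 1/42
Total weight = 3/224 + 1/42 = 25/672
P(X=0 | obs) = 3/224 / 25/672 = 9/25
P(X=1 | obs) = 1/42 / 25/672 = 16/25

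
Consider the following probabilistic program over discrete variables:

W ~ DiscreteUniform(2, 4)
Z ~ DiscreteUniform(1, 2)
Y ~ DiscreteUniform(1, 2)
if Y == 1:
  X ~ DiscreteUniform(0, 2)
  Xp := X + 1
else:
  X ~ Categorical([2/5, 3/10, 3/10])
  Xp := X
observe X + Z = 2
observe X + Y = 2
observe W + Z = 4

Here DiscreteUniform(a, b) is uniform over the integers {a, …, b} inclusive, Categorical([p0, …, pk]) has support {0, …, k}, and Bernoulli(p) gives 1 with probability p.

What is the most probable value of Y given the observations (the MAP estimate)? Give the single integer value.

Enumerate traces; 2 have nonzero weight after conditioning:
  (W=2, Z=2, Y=2, X=0) weight 1/30
  (W=3, Z=1, Y=1, X=1) weight 1/36
Group by Y:
  weight(Y=1) = 1/36
  weight(Y=2) = 1/30
Total weight = 1/36 + 1/30 = 11/180
P(Y=1 | obs) = 1/36 / 11/180 = 5/11
P(Y=2 | obs) = 1/30 / 11/180 = 6/11
argmax = 2

argmax_v P(Y = v | obs) = 2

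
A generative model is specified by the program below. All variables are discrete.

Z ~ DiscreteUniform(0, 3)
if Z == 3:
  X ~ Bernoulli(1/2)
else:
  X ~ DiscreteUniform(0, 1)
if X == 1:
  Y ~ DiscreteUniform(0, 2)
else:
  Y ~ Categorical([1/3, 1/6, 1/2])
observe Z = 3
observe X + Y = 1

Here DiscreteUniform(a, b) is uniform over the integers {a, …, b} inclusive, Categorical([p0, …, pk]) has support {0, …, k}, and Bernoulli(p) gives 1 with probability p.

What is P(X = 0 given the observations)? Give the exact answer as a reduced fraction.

P(X = 0 | obs) = 1/3

Enumerate traces; 2 have nonzero weight after conditioning:
  (Z=3, X=0, Y=1) weight 1/48
  (Z=3, X=1, Y=0) weight 1/24
Group by X:
  weight(X=0) = 1/48
  weight(X=1) = 1/24
Total weight = 1/48 + 1/24 = 1/16
P(X=0 | obs) = 1/48 / 1/16 = 1/3
P(X=1 | obs) = 1/24 / 1/16 = 2/3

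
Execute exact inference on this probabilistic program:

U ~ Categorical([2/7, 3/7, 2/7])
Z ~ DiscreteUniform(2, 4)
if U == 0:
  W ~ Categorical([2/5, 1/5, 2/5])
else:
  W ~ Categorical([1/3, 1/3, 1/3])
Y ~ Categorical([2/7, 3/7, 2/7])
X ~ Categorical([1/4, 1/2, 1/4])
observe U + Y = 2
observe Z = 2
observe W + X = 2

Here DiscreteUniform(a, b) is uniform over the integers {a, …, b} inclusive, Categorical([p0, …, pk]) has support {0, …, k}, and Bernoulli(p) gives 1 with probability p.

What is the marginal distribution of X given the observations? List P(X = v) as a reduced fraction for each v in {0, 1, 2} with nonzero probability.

P(X=0) = 89/332, P(X=1) = 77/166, P(X=2) = 89/332

Enumerate traces; 9 have nonzero weight after conditioning:
  (U=0, Z=2, W=0, Y=2, X=2) weight 2/735
  (U=0, Z=2, W=1, Y=2, X=1) weight 2/735
  (U=0, Z=2, W=2, Y=2, X=0) weight 2/735
  (U=1, Z=2, W=0, Y=1, X=2) weight 1/196
  (U=1, Z=2, W=1, Y=1, X=1) weight 1/98
  (U=1, Z=2, W=2, Y=1, X=0) weight 1/196
  (U=2, Z=2, W=0, Y=0, X=2) weight 1/441
  (U=2, Z=2, W=1, Y=0, X=1) weight 2/441
  … 1 more
Group by X:
  weight(X=0) = 89/8820
  weight(X=1) = 11/630
  weight(X=2) = 89/8820
Total weight = 89/8820 + 11/630 + 89/8820 = 83/2205
P(X=0 | obs) = 89/8820 / 83/2205 = 89/332
P(X=1 | obs) = 11/630 / 83/2205 = 77/166
P(X=2 | obs) = 89/8820 / 83/2205 = 89/332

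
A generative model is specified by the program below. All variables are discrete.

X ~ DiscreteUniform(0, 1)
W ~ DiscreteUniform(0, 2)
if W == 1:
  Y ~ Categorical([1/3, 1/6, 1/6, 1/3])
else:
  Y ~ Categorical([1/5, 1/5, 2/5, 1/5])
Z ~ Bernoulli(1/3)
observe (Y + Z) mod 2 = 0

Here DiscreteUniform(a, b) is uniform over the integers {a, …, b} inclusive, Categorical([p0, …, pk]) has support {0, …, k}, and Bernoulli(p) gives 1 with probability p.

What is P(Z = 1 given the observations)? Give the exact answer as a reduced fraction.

P(Z = 1 | obs) = 13/47

Enumerate traces; 24 have nonzero weight after conditioning:
  (X=0, W=0, Y=0, Z=0) weight 1/45
  (X=0, W=0, Y=1, Z=1) weight 1/90
  (X=0, W=0, Y=2, Z=0) weight 2/45
  (X=0, W=0, Y=3, Z=1) weight 1/90
  (X=0, W=1, Y=0, Z=0) weight 1/27
  (X=0, W=1, Y=1, Z=1) weight 1/108
  (X=0, W=1, Y=2, Z=0) weight 1/54
  (X=0, W=1, Y=3, Z=1) weight 1/54
  … 16 more
Group by Z:
  weight(Z=0) = 17/45
  weight(Z=1) = 13/90
Total weight = 17/45 + 13/90 = 47/90
P(Z=0 | obs) = 17/45 / 47/90 = 34/47
P(Z=1 | obs) = 13/90 / 47/90 = 13/47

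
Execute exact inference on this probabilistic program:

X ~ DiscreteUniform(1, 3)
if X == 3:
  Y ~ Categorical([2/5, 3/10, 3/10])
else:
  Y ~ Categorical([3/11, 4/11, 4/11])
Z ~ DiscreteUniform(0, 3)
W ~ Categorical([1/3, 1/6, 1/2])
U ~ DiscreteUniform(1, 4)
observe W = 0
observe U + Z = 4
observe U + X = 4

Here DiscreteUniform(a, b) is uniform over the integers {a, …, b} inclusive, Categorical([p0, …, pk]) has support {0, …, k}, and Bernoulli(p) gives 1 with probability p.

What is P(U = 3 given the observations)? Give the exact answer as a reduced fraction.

Enumerate traces; 9 have nonzero weight after conditioning:
  (X=1, Y=0, Z=1, W=0, U=3) weight 1/528
  (X=1, Y=1, Z=1, W=0, U=3) weight 1/396
  (X=1, Y=2, Z=1, W=0, U=3) weight 1/396
  (X=2, Y=0, Z=2, W=0, U=2) weight 1/528
  (X=2, Y=1, Z=2, W=0, U=2) weight 1/396
  (X=2, Y=2, Z=2, W=0, U=2) weight 1/396
  (X=3, Y=0, Z=3, W=0, U=1) weight 1/360
  (X=3, Y=1, Z=3, W=0, U=1) weight 1/480
  … 1 more
Group by U:
  weight(U=1) = 1/144
  weight(U=2) = 1/144
  weight(U=3) = 1/144
Total weight = 1/144 + 1/144 + 1/144 = 1/48
P(U=1 | obs) = 1/144 / 1/48 = 1/3
P(U=2 | obs) = 1/144 / 1/48 = 1/3
P(U=3 | obs) = 1/144 / 1/48 = 1/3

P(U = 3 | obs) = 1/3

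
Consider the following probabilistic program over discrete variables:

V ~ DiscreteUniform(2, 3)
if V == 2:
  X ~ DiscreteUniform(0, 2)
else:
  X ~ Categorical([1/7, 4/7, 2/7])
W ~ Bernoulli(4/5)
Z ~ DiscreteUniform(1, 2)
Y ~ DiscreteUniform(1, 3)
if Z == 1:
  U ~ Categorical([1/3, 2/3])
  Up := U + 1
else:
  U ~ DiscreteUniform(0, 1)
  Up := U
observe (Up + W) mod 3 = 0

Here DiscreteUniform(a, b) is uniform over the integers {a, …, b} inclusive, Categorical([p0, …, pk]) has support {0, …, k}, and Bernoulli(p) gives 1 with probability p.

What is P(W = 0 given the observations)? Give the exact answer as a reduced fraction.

P(W = 0 | obs) = 3/19

Enumerate traces; 36 have nonzero weight after conditioning:
  (V=2, X=0, W=0, Z=2, Y=1, U=0) weight 1/360
  (V=2, X=0, W=0, Z=2, Y=2, U=0) weight 1/360
  (V=2, X=0, W=0, Z=2, Y=3, U=0) weight 1/360
  (V=2, X=0, W=1, Z=1, Y=1, U=1) weight 2/135
  (V=2, X=0, W=1, Z=1, Y=2, U=1) weight 2/135
  (V=2, X=0, W=1, Z=1, Y=3, U=1) weight 2/135
  (V=2, X=1, W=0, Z=2, Y=1, U=0) weight 1/360
  (V=2, X=1, W=0, Z=2, Y=2, U=0) weight 1/360
  … 28 more
Group by W:
  weight(W=0) = 1/20
  weight(W=1) = 4/15
Total weight = 1/20 + 4/15 = 19/60
P(W=0 | obs) = 1/20 / 19/60 = 3/19
P(W=1 | obs) = 4/15 / 19/60 = 16/19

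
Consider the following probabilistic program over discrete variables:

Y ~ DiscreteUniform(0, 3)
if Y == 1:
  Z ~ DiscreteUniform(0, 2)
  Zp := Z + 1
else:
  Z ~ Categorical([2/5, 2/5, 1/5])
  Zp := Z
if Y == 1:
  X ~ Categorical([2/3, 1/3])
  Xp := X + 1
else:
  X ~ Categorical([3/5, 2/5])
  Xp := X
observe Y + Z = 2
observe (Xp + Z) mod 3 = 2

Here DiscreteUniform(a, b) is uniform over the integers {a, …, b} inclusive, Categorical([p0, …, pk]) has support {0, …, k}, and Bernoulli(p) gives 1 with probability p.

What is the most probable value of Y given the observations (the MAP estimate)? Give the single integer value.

argmax_v P(Y = v | obs) = 1

Enumerate traces; 2 have nonzero weight after conditioning:
  (Y=0, Z=2, X=0) weight 3/100
  (Y=1, Z=1, X=0) weight 1/18
Group by Y:
  weight(Y=0) = 3/100
  weight(Y=1) = 1/18
Total weight = 3/100 + 1/18 = 77/900
P(Y=0 | obs) = 3/100 / 77/900 = 27/77
P(Y=1 | obs) = 1/18 / 77/900 = 50/77
argmax = 1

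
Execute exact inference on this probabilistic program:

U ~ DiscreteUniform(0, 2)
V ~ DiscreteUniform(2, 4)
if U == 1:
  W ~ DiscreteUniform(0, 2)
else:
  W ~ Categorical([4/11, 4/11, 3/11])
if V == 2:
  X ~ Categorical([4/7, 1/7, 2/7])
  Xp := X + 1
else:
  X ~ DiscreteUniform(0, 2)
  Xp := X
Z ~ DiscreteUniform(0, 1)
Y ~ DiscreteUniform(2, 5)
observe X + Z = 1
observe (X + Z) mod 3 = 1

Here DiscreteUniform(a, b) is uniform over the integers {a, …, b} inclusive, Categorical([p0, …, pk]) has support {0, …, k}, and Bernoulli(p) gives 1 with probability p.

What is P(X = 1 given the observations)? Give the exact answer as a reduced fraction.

P(X = 1 | obs) = 17/43

Enumerate traces; 216 have nonzero weight after conditioning:
  (U=0, V=2, W=0, X=0, Z=1, Y=2) weight 2/693
  (U=0, V=2, W=0, X=0, Z=1, Y=3) weight 2/693
  (U=0, V=2, W=0, X=0, Z=1, Y=4) weight 2/693
  (U=0, V=2, W=0, X=0, Z=1, Y=5) weight 2/693
  (U=0, V=2, W=0, X=1, Z=0, Y=2) weight 1/1386
  (U=0, V=2, W=0, X=1, Z=0, Y=3) weight 1/1386
  (U=0, V=2, W=0, X=1, Z=0, Y=4) weight 1/1386
  (U=0, V=2, W=0, X=1, Z=0, Y=5) weight 1/1386
  … 208 more
Group by X:
  weight(X=0) = 13/63
  weight(X=1) = 17/126
Total weight = 13/63 + 17/126 = 43/126
P(X=0 | obs) = 13/63 / 43/126 = 26/43
P(X=1 | obs) = 17/126 / 43/126 = 17/43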